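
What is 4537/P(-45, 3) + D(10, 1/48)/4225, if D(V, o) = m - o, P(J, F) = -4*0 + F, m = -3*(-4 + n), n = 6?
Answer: 102233637/67600 ≈ 1512.3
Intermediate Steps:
m = -6 (m = -3*(-4 + 6) = -3*2 = -6)
P(J, F) = F (P(J, F) = 0 + F = F)
D(V, o) = -6 - o
4537/P(-45, 3) + D(10, 1/48)/4225 = 4537/3 + (-6 - 1/48)/4225 = 4537*(⅓) + (-6 - 1*1/48)*(1/4225) = 4537/3 + (-6 - 1/48)*(1/4225) = 4537/3 - 289/48*1/4225 = 4537/3 - 289/202800 = 102233637/67600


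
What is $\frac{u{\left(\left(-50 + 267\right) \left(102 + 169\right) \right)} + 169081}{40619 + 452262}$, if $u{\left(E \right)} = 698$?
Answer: $\frac{9987}{28993} \approx 0.34446$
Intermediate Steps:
$\frac{u{\left(\left(-50 + 267\right) \left(102 + 169\right) \right)} + 169081}{40619 + 452262} = \frac{698 + 169081}{40619 + 452262} = \frac{169779}{492881} = 169779 \cdot \frac{1}{492881} = \frac{9987}{28993}$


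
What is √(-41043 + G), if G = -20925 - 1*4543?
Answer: I*√66511 ≈ 257.9*I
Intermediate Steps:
G = -25468 (G = -20925 - 4543 = -25468)
√(-41043 + G) = √(-41043 - 25468) = √(-66511) = I*√66511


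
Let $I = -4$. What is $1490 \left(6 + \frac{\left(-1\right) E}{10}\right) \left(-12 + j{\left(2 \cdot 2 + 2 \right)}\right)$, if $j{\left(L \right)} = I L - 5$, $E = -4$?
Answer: $-390976$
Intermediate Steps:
$j{\left(L \right)} = -5 - 4 L$ ($j{\left(L \right)} = - 4 L - 5 = -5 - 4 L$)
$1490 \left(6 + \frac{\left(-1\right) E}{10}\right) \left(-12 + j{\left(2 \cdot 2 + 2 \right)}\right) = 1490 \left(6 + \frac{\left(-1\right) \left(-4\right)}{10}\right) \left(-12 - \left(5 + 4 \left(2 \cdot 2 + 2\right)\right)\right) = 1490 \left(6 + 4 \cdot \frac{1}{10}\right) \left(-12 - \left(5 + 4 \left(4 + 2\right)\right)\right) = 1490 \left(6 + \frac{2}{5}\right) \left(-12 - 29\right) = 1490 \frac{32 \left(-12 - 29\right)}{5} = 1490 \cdot \frac{32}{5} \left(-41\right) = 1490 \left(- \frac{1312}{5}\right) = -390976$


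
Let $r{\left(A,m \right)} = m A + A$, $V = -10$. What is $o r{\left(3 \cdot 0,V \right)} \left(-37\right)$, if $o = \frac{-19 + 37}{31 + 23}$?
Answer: $0$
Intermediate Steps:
$r{\left(A,m \right)} = A + A m$ ($r{\left(A,m \right)} = A m + A = A + A m$)
$o = \frac{1}{3}$ ($o = \frac{18}{54} = 18 \cdot \frac{1}{54} = \frac{1}{3} \approx 0.33333$)
$o r{\left(3 \cdot 0,V \right)} \left(-37\right) = \frac{3 \cdot 0 \left(1 - 10\right)}{3} \left(-37\right) = \frac{0 \left(-9\right)}{3} \left(-37\right) = \frac{1}{3} \cdot 0 \left(-37\right) = 0 \left(-37\right) = 0$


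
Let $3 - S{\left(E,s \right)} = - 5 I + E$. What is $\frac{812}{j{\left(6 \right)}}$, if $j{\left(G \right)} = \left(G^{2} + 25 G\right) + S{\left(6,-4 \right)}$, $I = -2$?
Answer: $\frac{812}{173} \approx 4.6936$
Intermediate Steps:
$S{\left(E,s \right)} = -7 - E$ ($S{\left(E,s \right)} = 3 - \left(\left(-5\right) \left(-2\right) + E\right) = 3 - \left(10 + E\right) = -7 - E$)
$j{\left(G \right)} = -13 + G^{2} + 25 G$ ($j{\left(G \right)} = \left(G^{2} + 25 G\right) - 13 = -13 + G^{2} + 25 G$)
$\frac{812}{j{\left(6 \right)}} = \frac{812}{-13 + 6^{2} + 25 \cdot 6} = \frac{812}{-13 + 36 + 150} = \frac{812}{173}$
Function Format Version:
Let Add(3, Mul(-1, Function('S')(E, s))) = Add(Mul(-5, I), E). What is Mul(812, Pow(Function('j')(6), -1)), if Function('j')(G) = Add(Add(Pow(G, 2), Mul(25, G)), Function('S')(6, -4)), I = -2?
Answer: Rational(812, 173) ≈ 4.6936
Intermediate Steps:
Function('S')(E, s) = Add(-7, Mul(-1, E)) (Function('S')(E, s) = Add(3, Mul(-1, Add(Mul(-5, -2), E))) = Add(3, Mul(-1, Add(10, E))) = Add(3, Add(-10, Mul(-1, E))) = Add(-7, Mul(-1, E)))
Function('j')(G) = Add(-13, Pow(G, 2), Mul(25, G)) (Function('j')(G) = Add(Add(Pow(G, 2), Mul(25, G)), Add(-7, Mul(-1, 6))) = Add(Add(Pow(G, 2), Mul(25, G)), Add(-7, -6)) = Add(Add(Pow(G, 2), Mul(25, G)), -13) = Add(-13, Pow(G, 2), Mul(25, G)))
Mul(812, Pow(Function('j')(6), -1)) = Mul(812, Pow(Add(-13, Pow(6, 2), Mul(25, 6)), -1)) = Mul(812, Pow(Add(-13, 36, 150), -1)) = Mul(812, Pow(173, -1)) = Mul(812, Rational(1, 173)) = Rational(812, 173)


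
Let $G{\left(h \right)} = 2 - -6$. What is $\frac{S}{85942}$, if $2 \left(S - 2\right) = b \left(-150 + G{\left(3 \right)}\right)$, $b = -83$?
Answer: $\frac{5895}{85942} \approx 0.068593$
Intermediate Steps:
$G{\left(h \right)} = 8$ ($G{\left(h \right)} = 2 + 6 = 8$)
$S = 5895$ ($S = 2 + \frac{\left(-83\right) \left(-150 + 8\right)}{2} = 2 + \frac{\left(-83\right) \left(-142\right)}{2} = 2 + \frac{1}{2} \cdot 11786 = 2 + 5893 = 5895$)
$\frac{S}{85942} = \frac{5895}{85942}$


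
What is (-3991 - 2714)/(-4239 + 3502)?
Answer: 6705/737 ≈ 9.0977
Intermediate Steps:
(-3991 - 2714)/(-4239 + 3502) = -6705/(-737) = -6705*(-1/737) = 6705/737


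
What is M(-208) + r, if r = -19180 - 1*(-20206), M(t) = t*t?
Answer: 44290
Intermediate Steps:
M(t) = t²
r = 1026 (r = -19180 + 20206 = 1026)
M(-208) + r = (-208)² + 1026 = 43264 + 1026 = 44290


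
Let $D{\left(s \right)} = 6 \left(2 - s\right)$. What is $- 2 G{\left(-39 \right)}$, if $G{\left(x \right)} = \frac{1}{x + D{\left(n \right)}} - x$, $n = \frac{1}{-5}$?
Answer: $- \frac{10052}{129} \approx -77.922$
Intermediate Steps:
$n = - \frac{1}{5} \approx -0.2$
$D{\left(s \right)} = 12 - 6 s$
$G{\left(x \right)} = \frac{1}{\frac{66}{5} + x} - x$ ($G{\left(x \right)} = \frac{1}{x + \left(12 - - \frac{6}{5}\right)} - x = \frac{1}{x + \left(12 + \frac{6}{5}\right)} - x = \frac{1}{x + \frac{66}{5}} - x = \frac{1}{\frac{66}{5} + x} - x$)
$- 2 G{\left(-39 \right)} = - 2 \frac{5 - -2574 - 5 \left(-39\right)^{2}}{66 + 5 \left(-39\right)} = - 2 \frac{5 + 2574 - 7605}{66 - 195} = - 2 \frac{5 + 2574 - 7605}{-129} = - 2 \left(\left(- \frac{1}{129}\right) \left(-5026\right)\right) = \left(-2\right) \frac{5026}{129} = - \frac{10052}{129}$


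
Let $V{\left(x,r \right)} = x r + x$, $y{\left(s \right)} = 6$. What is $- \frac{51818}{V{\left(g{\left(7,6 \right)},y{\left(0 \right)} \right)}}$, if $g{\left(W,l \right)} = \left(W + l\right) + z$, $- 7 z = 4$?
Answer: $- \frac{51818}{87} \approx -595.61$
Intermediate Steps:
$z = - \frac{4}{7}$ ($z = \left(- \frac{1}{7}\right) 4 = - \frac{4}{7} \approx -0.57143$)
$g{\left(W,l \right)} = - \frac{4}{7} + W + l$ ($g{\left(W,l \right)} = \left(W + l\right) - \frac{4}{7} = - \frac{4}{7} + W + l$)
$V{\left(x,r \right)} = x + r x$ ($V{\left(x,r \right)} = r x + x = x + r x$)
$- \frac{51818}{V{\left(g{\left(7,6 \right)},y{\left(0 \right)} \right)}} = - \frac{51818}{\left(- \frac{4}{7} + 7 + 6\right) \left(1 + 6\right)} = - \frac{51818}{\frac{87}{7} \cdot 7} = - \frac{51818}{87}$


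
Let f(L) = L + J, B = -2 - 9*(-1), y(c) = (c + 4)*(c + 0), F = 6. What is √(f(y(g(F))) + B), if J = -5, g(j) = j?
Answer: √62 ≈ 7.8740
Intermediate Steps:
y(c) = c*(4 + c) (y(c) = (4 + c)*c = c*(4 + c))
B = 7 (B = -2 + 9 = 7)
f(L) = -5 + L (f(L) = L - 5 = -5 + L)
√(f(y(g(F))) + B) = √((-5 + 6*(4 + 6)) + 7) = √((-5 + 6*10) + 7) = √((-5 + 60) + 7) = √(55 + 7) = √62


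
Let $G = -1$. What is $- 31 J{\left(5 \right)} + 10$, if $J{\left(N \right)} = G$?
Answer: $41$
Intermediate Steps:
$J{\left(N \right)} = -1$
$- 31 J{\left(5 \right)} + 10 = \left(-31\right) \left(-1\right) + 10 = 31 + 10 = 41$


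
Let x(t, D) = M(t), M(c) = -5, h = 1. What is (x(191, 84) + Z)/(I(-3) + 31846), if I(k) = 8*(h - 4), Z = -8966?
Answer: -8971/31822 ≈ -0.28191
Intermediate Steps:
x(t, D) = -5
I(k) = -24 (I(k) = 8*(1 - 4) = 8*(-3) = -24)
(x(191, 84) + Z)/(I(-3) + 31846) = (-5 - 8966)/(-24 + 31846) = -8971/31822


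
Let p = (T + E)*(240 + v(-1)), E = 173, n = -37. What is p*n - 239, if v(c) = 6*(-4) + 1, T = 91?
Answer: -2119895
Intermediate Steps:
v(c) = -23 (v(c) = -24 + 1 = -23)
p = 57288 (p = (91 + 173)*(240 - 23) = 264*217 = 57288)
p*n - 239 = 57288*(-37) - 239 = -2119656 - 239 = -2119895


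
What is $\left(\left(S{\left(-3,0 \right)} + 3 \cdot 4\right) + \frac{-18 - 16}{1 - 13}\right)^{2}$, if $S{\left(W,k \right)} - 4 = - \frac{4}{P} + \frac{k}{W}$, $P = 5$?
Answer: $\frac{292681}{900} \approx 325.2$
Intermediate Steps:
$S{\left(W,k \right)} = \frac{16}{5} + \frac{k}{W}$ ($S{\left(W,k \right)} = 4 + \left(- \frac{4}{5} + \frac{k}{W}\right) = 4 + \left(\left(-4\right) \frac{1}{5} + \frac{k}{W}\right) = 4 - \left(\frac{4}{5} - \frac{k}{W}\right) = \frac{16}{5} + \frac{k}{W}$)
$\left(\left(S{\left(-3,0 \right)} + 3 \cdot 4\right) + \frac{-18 - 16}{1 - 13}\right)^{2} = \left(\left(\left(\frac{16}{5} + \frac{0}{-3}\right) + 3 \cdot 4\right) + \frac{-18 - 16}{1 - 13}\right)^{2} = \left(\left(\left(\frac{16}{5} + 0 \left(- \frac{1}{3}\right)\right) + 12\right) - \frac{34}{-12}\right)^{2} = \left(\left(\left(\frac{16}{5} + 0\right) + 12\right) - - \frac{17}{6}\right)^{2} = \left(\left(\frac{16}{5} + 12\right) + \frac{17}{6}\right)^{2} = \left(\frac{76}{5} + \frac{17}{6}\right)^{2} = \left(\frac{541}{30}\right)^{2} = \frac{292681}{900}$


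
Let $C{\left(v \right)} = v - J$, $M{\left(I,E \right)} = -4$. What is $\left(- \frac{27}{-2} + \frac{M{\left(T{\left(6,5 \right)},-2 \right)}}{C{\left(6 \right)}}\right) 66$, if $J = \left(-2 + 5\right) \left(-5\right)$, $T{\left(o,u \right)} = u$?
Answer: $\frac{6149}{7} \approx 878.43$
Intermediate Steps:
$J = -15$ ($J = 3 \left(-5\right) = -15$)
$C{\left(v \right)} = 15 + v$ ($C{\left(v \right)} = v - -15 = v + 15 = 15 + v$)
$\left(- \frac{27}{-2} + \frac{M{\left(T{\left(6,5 \right)},-2 \right)}}{C{\left(6 \right)}}\right) 66 = \left(- \frac{27}{-2} - \frac{4}{15 + 6}\right) 66 = \left(\left(-27\right) \left(- \frac{1}{2}\right) - \frac{4}{21}\right) 66 = \left(\frac{27}{2} - \frac{4}{21}\right) 66 = \frac{559}{42} \cdot 66 = \frac{6149}{7}$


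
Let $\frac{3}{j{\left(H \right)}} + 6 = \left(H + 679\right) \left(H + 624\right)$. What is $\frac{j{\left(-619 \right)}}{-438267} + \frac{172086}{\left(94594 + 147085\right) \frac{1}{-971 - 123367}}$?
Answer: $- \frac{918997360344466967}{10380153168714} \approx -88534.0$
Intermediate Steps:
$j{\left(H \right)} = \frac{3}{-6 + \left(624 + H\right) \left(679 + H\right)}$ ($j{\left(H \right)} = \frac{3}{-6 + \left(H + 679\right) \left(H + 624\right)} = \frac{3}{-6 + \left(679 + H\right) \left(624 + H\right)} = \frac{3}{-6 + \left(624 + H\right) \left(679 + H\right)}$)
$\frac{j{\left(-619 \right)}}{-438267} + \frac{172086}{\left(94594 + 147085\right) \frac{1}{-971 - 123367}} = \frac{3 \frac{1}{423690 + \left(-619\right)^{2} + 1303 \left(-619\right)}}{-438267} + \frac{172086}{\left(94594 + 147085\right) \frac{1}{-971 - 123367}} = \frac{3}{423690 + 383161 - 806557} \left(- \frac{1}{438267}\right) + \frac{172086}{241679 \frac{1}{-971 - 123367}} = \frac{3}{294} \left(- \frac{1}{438267}\right) + \frac{172086}{241679 \frac{1}{-124338}} = 3 \cdot \frac{1}{294} \left(- \frac{1}{438267}\right) + \frac{172086}{241679 \left(- \frac{1}{124338}\right)} = \frac{1}{98} \left(- \frac{1}{438267}\right) + \frac{172086}{- \frac{241679}{124338}} = - \frac{1}{42950166} + 172086 \left(- \frac{124338}{241679}\right) = - \frac{1}{42950166} - \frac{21396829068}{241679} = - \frac{918997360344466967}{10380153168714}$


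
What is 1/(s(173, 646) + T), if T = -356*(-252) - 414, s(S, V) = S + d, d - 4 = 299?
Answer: 1/89774 ≈ 1.1139e-5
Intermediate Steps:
d = 303 (d = 4 + 299 = 303)
s(S, V) = 303 + S (s(S, V) = S + 303 = 303 + S)
T = 89298 (T = 89712 - 414 = 89298)
1/(s(173, 646) + T) = 1/((303 + 173) + 89298) = 1/(476 + 89298) = 1/89774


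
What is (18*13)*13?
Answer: 3042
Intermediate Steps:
(18*13)*13 = 234*13 = 3042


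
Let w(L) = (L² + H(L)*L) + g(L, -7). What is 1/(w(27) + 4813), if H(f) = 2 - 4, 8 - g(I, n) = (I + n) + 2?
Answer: 1/5474 ≈ 0.00018268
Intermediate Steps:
g(I, n) = 6 - I - n (g(I, n) = 8 - ((I + n) + 2) = 8 - (2 + I + n) = 8 + (-2 - I - n) = 6 - I - n)
H(f) = -2
w(L) = 13 + L² - 3*L (w(L) = (L² - 2*L) + (6 - L - 1*(-7)) = (L² - 2*L) + (6 - L + 7) = (L² - 2*L) + (13 - L) = 13 + L² - 3*L)
1/(w(27) + 4813) = 1/((13 + 27² - 3*27) + 4813) = 1/((13 + 729 - 81) + 4813) = 1/(661 + 4813) = 1/5474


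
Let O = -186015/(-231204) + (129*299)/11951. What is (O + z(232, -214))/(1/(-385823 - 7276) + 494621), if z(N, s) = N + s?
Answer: 7976892903786093/179082366708630321304 ≈ 4.4543e-5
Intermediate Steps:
O = 3713611583/921039668 (O = -186015*(-1/231204) + 38571*(1/11951) = 62005/77068 + 38571/11951 = 3713611583/921039668 ≈ 4.0320)
(O + z(232, -214))/(1/(-385823 - 7276) + 494621) = (3713611583/921039668 + (232 - 214))/(1/(-385823 - 7276) + 494621) = (3713611583/921039668 + 18)/(1/(-393099) + 494621) = 20292325607/(921039668*(-1/393099 + 494621)) = 20292325607/(921039668*(194435020478/393099)) = (20292325607/921039668)*(393099/194435020478) = 7976892903786093/179082366708630321304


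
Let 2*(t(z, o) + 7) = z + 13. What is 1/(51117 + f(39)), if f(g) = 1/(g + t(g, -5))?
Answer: 58/2964787 ≈ 1.9563e-5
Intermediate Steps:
t(z, o) = -½ + z/2 (t(z, o) = -7 + (z + 13)/2 = -7 + (13 + z)/2 = -7 + (13/2 + z/2) = -½ + z/2)
f(g) = 1/(-½ + 3*g/2) (f(g) = 1/(g + (-½ + g/2)) = 1/(-½ + 3*g/2))
1/(51117 + f(39)) = 1/(51117 + 2/(-1 + 3*39)) = 1/(51117 + 2/(-1 + 117)) = 1/(51117 + 2/116) = 1/(51117 + 2*(1/116)) = 1/(51117 + 1/58) = 1/(2964787/58) = 58/2964787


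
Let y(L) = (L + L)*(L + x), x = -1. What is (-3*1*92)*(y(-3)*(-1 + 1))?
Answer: 0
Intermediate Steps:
y(L) = 2*L*(-1 + L) (y(L) = (L + L)*(L - 1) = (2*L)*(-1 + L) = 2*L*(-1 + L))
(-3*1*92)*(y(-3)*(-1 + 1)) = (-3*1*92)*((2*(-3)*(-1 - 3))*(-1 + 1)) = (-3*92)*((2*(-3)*(-4))*0) = -6624*0 = -276*0 = 0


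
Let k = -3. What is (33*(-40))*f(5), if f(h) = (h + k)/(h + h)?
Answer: -264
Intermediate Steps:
f(h) = (-3 + h)/(2*h) (f(h) = (h - 3)/(h + h) = (-3 + h)/((2*h)) = (-3 + h)*(1/(2*h)) = (-3 + h)/(2*h))
(33*(-40))*f(5) = (33*(-40))*((½)*(-3 + 5)/5) = -660*2/5 = -1320*⅕ = -264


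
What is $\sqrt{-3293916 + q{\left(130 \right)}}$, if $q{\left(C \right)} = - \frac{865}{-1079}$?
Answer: $\frac{i \sqrt{3834911124421}}{1079} \approx 1814.9 i$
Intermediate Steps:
$q{\left(C \right)} = \frac{865}{1079}$ ($q{\left(C \right)} = \left(-865\right) \left(- \frac{1}{1079}\right) = \frac{865}{1079}$)
$\sqrt{-3293916 + q{\left(130 \right)}} = \sqrt{-3293916 + \frac{865}{1079}} = \sqrt{- \frac{3554134499}{1079}} = \frac{i \sqrt{3834911124421}}{1079}$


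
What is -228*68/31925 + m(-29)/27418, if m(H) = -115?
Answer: -428760047/875319650 ≈ -0.48983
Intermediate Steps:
-228*68/31925 + m(-29)/27418 = -228*68/31925 - 115/27418 = -15504*1/31925 - 115*1/27418 = -15504/31925 - 115/27418 = -428760047/875319650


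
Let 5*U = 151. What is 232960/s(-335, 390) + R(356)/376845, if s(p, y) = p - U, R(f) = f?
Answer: -219474202972/344059485 ≈ -637.90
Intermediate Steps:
U = 151/5 (U = (⅕)*151 = 151/5 ≈ 30.200)
s(p, y) = -151/5 + p (s(p, y) = p - 1*151/5 = p - 151/5 = -151/5 + p)
232960/s(-335, 390) + R(356)/376845 = 232960/(-151/5 - 335) + 356/376845 = 232960/(-1826/5) + 356*(1/376845) = 232960*(-5/1826) + 356/376845 = -582400/913 + 356/376845 = -219474202972/344059485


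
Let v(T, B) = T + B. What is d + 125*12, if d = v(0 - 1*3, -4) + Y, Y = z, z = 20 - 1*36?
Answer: 1477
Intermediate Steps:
z = -16 (z = 20 - 36 = -16)
Y = -16
v(T, B) = B + T
d = -23 (d = (-4 + (0 - 1*3)) - 16 = (-4 + (0 - 3)) - 16 = (-4 - 3) - 16 = -7 - 16 = -23)
d + 125*12 = -23 + 125*12 = -23 + 1500 = 1477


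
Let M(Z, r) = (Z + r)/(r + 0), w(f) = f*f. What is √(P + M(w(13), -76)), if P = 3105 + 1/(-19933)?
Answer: √1780749924214865/757454 ≈ 55.712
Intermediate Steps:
P = 61891964/19933 (P = 3105 - 1/19933 = 61891964/19933 ≈ 3105.0)
w(f) = f²
M(Z, r) = (Z + r)/r
√(P + M(w(13), -76)) = √(61891964/19933 + (13² - 76)/(-76)) = √(61891964/19933 - (169 - 76)/76) = √(61891964/19933 - 1/76*93) = √(61891964/19933 - 93/76) = √(4701935495/1514908) = √1780749924214865/757454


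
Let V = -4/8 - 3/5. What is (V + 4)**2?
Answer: 841/100 ≈ 8.4100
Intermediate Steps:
V = -11/10 (V = -4*1/8 - 3*1/5 = -1/2 - 3/5 = -11/10 ≈ -1.1000)
(V + 4)**2 = (-11/10 + 4)**2 = (29/10)**2 = 841/100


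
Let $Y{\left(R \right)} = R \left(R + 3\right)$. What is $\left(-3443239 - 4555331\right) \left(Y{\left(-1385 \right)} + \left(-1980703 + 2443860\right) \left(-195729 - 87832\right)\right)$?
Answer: $1050462980228349990$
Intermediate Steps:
$Y{\left(R \right)} = R \left(3 + R\right)$
$\left(-3443239 - 4555331\right) \left(Y{\left(-1385 \right)} + \left(-1980703 + 2443860\right) \left(-195729 - 87832\right)\right) = \left(-3443239 - 4555331\right) \left(- 1385 \left(3 - 1385\right) + \left(-1980703 + 2443860\right) \left(-195729 - 87832\right)\right) = - 7998570 \left(\left(-1385\right) \left(-1382\right) + 463157 \left(-283561\right)\right) = - 7998570 \left(1914070 - 131333262077\right) = \left(-7998570\right) \left(-131331348007\right) = 1050462980228349990$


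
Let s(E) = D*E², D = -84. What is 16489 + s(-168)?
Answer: -2354327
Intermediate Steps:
s(E) = -84*E²
16489 + s(-168) = 16489 - 84*(-168)² = 16489 - 84*28224 = 16489 - 2370816 = -2354327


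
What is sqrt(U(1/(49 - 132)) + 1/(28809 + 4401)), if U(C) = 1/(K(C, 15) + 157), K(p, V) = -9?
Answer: sqrt(126510215)/136530 ≈ 0.082382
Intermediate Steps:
U(C) = 1/148 (U(C) = 1/(-9 + 157) = 1/148)
sqrt(U(1/(49 - 132)) + 1/(28809 + 4401)) = sqrt(1/148 + 1/(28809 + 4401)) = sqrt(1/148 + 1/33210) = sqrt(16679/2457540) = sqrt(126510215)/136530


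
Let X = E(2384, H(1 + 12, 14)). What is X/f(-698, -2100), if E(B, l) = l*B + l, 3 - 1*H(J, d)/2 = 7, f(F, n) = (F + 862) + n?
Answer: 2385/242 ≈ 9.8554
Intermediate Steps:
f(F, n) = 862 + F + n (f(F, n) = (862 + F) + n = 862 + F + n)
H(J, d) = -8 (H(J, d) = 6 - 2*7 = 6 - 14 = -8)
E(B, l) = l + B*l (E(B, l) = B*l + l = l + B*l)
X = -19080 (X = -8*(1 + 2384) = -8*2385 = -19080)
X/f(-698, -2100) = -19080/(862 - 698 - 2100) = -19080/(-1936) = -19080*(-1/1936) = 2385/242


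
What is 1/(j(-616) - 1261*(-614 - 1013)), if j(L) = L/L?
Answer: 1/2051648 ≈ 4.8741e-7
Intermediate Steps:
j(L) = 1
1/(j(-616) - 1261*(-614 - 1013)) = 1/(1 - 1261*(-614 - 1013)) = 1/(1 - 1261*(-1627)) = 1/(1 + 2051647) = 1/2051648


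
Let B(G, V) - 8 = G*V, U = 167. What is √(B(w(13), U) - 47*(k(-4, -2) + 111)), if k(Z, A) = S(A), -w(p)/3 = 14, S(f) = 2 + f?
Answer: I*√12223 ≈ 110.56*I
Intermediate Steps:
w(p) = -42 (w(p) = -3*14 = -42)
k(Z, A) = 2 + A
B(G, V) = 8 + G*V
√(B(w(13), U) - 47*(k(-4, -2) + 111)) = √((8 - 42*167) - 47*((2 - 2) + 111)) = √((8 - 7014) - 47*(0 + 111)) = √(-7006 - 47*111) = √(-7006 - 5217) = √(-12223) = I*√12223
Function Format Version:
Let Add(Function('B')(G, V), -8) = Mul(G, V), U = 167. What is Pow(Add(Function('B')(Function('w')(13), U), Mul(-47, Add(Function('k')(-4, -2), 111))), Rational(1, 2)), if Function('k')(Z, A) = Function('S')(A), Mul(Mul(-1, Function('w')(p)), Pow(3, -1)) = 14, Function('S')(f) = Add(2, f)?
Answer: Mul(I, Pow(12223, Rational(1, 2))) ≈ Mul(110.56, I)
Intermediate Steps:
Function('w')(p) = -42 (Function('w')(p) = Mul(-3, 14) = -42)
Function('k')(Z, A) = Add(2, A)
Function('B')(G, V) = Add(8, Mul(G, V))
Pow(Add(Function('B')(Function('w')(13), U), Mul(-47, Add(Function('k')(-4, -2), 111))), Rational(1, 2)) = Pow(Add(Add(8, Mul(-42, 167)), Mul(-47, Add(Add(2, -2), 111))), Rational(1, 2)) = Pow(Add(Add(8, -7014), Mul(-47, Add(0, 111))), Rational(1, 2)) = Pow(Add(-7006, Mul(-47, 111)), Rational(1, 2)) = Pow(Add(-7006, -5217), Rational(1, 2)) = Pow(-12223, Rational(1, 2)) = Mul(I, Pow(12223, Rational(1, 2)))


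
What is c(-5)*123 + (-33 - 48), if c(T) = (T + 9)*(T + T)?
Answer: -5001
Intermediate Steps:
c(T) = 2*T*(9 + T) (c(T) = (9 + T)*(2*T) = 2*T*(9 + T))
c(-5)*123 + (-33 - 48) = (2*(-5)*(9 - 5))*123 + (-33 - 48) = (2*(-5)*4)*123 - 81 = -40*123 - 81 = -4920 - 81 = -5001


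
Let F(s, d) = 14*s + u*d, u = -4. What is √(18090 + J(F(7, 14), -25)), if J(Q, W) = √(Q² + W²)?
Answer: √(18090 + √2389) ≈ 134.68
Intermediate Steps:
F(s, d) = -4*d + 14*s (F(s, d) = 14*s - 4*d = -4*d + 14*s)
√(18090 + J(F(7, 14), -25)) = √(18090 + √((-4*14 + 14*7)² + (-25)²)) = √(18090 + √((-56 + 98)² + 625)) = √(18090 + √(42² + 625)) = √(18090 + √(1764 + 625)) = √(18090 + √2389)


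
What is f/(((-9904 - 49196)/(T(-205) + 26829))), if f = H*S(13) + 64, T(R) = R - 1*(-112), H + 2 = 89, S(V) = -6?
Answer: 1020424/4925 ≈ 207.19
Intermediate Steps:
H = 87 (H = -2 + 89 = 87)
T(R) = 112 + R (T(R) = R + 112 = 112 + R)
f = -458 (f = 87*(-6) + 64 = -522 + 64 = -458)
f/(((-9904 - 49196)/(T(-205) + 26829))) = -458*((112 - 205) + 26829)/(-9904 - 49196) = -458/((-59100/(-93 + 26829))) = -458/((-59100/26736)) = -458/((-59100*1/26736)) = -458/(-4925/2228) = -458*(-2228/4925) = 1020424/4925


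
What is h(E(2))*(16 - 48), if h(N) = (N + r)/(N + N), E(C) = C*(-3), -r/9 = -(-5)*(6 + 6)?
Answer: -1456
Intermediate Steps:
r = -540 (r = -(-9)*(-5*(6 + 6)) = -(-9)*(-5*12) = -(-9)*(-60) = -9*60 = -540)
E(C) = -3*C
h(N) = (-540 + N)/(2*N) (h(N) = (N - 540)/(N + N) = (-540 + N)/((2*N)) = (-540 + N)*(1/(2*N)) = (-540 + N)/(2*N))
h(E(2))*(16 - 48) = ((-540 - 3*2)/(2*((-3*2))))*(16 - 48) = ((½)*(-540 - 6)/(-6))*(-32) = ((½)*(-⅙)*(-546))*(-32) = (91/2)*(-32) = -1456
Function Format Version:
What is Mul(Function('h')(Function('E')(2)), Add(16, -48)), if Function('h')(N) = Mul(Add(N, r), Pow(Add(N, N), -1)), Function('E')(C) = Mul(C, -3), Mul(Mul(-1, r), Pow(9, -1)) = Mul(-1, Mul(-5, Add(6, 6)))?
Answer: -1456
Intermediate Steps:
r = -540 (r = Mul(-9, Mul(-1, Mul(-5, Add(6, 6)))) = Mul(-9, Mul(-1, Mul(-5, 12))) = Mul(-9, Mul(-1, -60)) = Mul(-9, 60) = -540)
Function('E')(C) = Mul(-3, C)
Function('h')(N) = Mul(Rational(1, 2), Pow(N, -1), Add(-540, N)) (Function('h')(N) = Mul(Add(N, -540), Pow(Add(N, N), -1)) = Mul(Add(-540, N), Pow(Mul(2, N), -1)) = Mul(Add(-540, N), Mul(Rational(1, 2), Pow(N, -1))) = Mul(Rational(1, 2), Pow(N, -1), Add(-540, N)))
Mul(Function('h')(Function('E')(2)), Add(16, -48)) = Mul(Mul(Rational(1, 2), Pow(Mul(-3, 2), -1), Add(-540, Mul(-3, 2))), Add(16, -48)) = Mul(Mul(Rational(1, 2), Pow(-6, -1), Add(-540, -6)), -32) = Mul(Mul(Rational(1, 2), Rational(-1, 6), -546), -32) = Mul(Rational(91, 2), -32) = -1456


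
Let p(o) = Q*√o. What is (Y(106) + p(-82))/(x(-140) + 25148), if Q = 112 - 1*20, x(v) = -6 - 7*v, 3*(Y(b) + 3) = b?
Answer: 97/78366 + 46*I*√82/13061 ≈ 0.0012378 + 0.031892*I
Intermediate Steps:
Y(b) = -3 + b/3
Q = 92 (Q = 112 - 20 = 92)
p(o) = 92*√o
(Y(106) + p(-82))/(x(-140) + 25148) = ((-3 + (⅓)*106) + 92*√(-82))/((-6 - 7*(-140)) + 25148) = ((-3 + 106/3) + 92*(I*√82))/((-6 + 980) + 25148) = (97/3 + 92*I*√82)/(974 + 25148) = (97/3 + 92*I*√82)/26122 = (97/3 + 92*I*√82)*(1/26122) = 97/78366 + 46*I*√82/13061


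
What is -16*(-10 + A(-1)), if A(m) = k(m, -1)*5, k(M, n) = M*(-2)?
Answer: 0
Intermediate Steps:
k(M, n) = -2*M
A(m) = -10*m (A(m) = -2*m*5 = -10*m)
-16*(-10 + A(-1)) = -16*(-10 - 10*(-1)) = -16*(-10 + 10) = -16*0 = 0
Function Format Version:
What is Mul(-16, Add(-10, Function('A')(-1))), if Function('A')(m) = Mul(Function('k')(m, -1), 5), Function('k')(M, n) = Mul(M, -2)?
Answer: 0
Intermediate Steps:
Function('k')(M, n) = Mul(-2, M)
Function('A')(m) = Mul(-10, m) (Function('A')(m) = Mul(Mul(-2, m), 5) = Mul(-10, m))
Mul(-16, Add(-10, Function('A')(-1))) = Mul(-16, Add(-10, Mul(-10, -1))) = Mul(-16, Add(-10, 10)) = Mul(-16, 0) = 0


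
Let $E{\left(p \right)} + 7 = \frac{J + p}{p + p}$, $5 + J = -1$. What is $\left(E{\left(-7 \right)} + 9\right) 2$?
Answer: $\frac{41}{7} \approx 5.8571$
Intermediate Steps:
$J = -6$ ($J = -5 - 1 = -6$)
$E{\left(p \right)} = -7 + \frac{-6 + p}{2 p}$ ($E{\left(p \right)} = -7 + \frac{-6 + p}{p + p} = -7 + \frac{-6 + p}{2 p}$)
$\left(E{\left(-7 \right)} + 9\right) 2 = \left(\left(- \frac{13}{2} - \frac{3}{-7}\right) + 9\right) 2 = \left(\left(- \frac{13}{2} - - \frac{3}{7}\right) + 9\right) 2 = \left(\left(- \frac{13}{2} + \frac{3}{7}\right) + 9\right) 2 = \left(- \frac{85}{14} + 9\right) 2 = \frac{41}{14} \cdot 2 = \frac{41}{7}$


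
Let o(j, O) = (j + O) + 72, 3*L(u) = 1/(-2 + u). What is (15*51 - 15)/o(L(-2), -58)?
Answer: 9000/167 ≈ 53.892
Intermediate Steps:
L(u) = 1/(3*(-2 + u))
o(j, O) = 72 + O + j (o(j, O) = (O + j) + 72 = 72 + O + j)
(15*51 - 15)/o(L(-2), -58) = (15*51 - 15)/(72 - 58 + 1/(3*(-2 - 2))) = (765 - 15)/(72 - 58 + (⅓)/(-4)) = 750/(72 - 58 + (⅓)*(-¼)) = 750/(72 - 58 - 1/12) = 750/(167/12) = 750*(12/167) = 9000/167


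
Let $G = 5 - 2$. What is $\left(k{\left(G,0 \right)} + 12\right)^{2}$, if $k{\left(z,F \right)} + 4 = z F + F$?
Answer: $64$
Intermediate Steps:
$G = 3$
$k{\left(z,F \right)} = -4 + F + F z$ ($k{\left(z,F \right)} = -4 + \left(z F + F\right) = -4 + \left(F z + F\right) = -4 + \left(F + F z\right) = -4 + F + F z$)
$\left(k{\left(G,0 \right)} + 12\right)^{2} = \left(\left(-4 + 0 + 0 \cdot 3\right) + 12\right)^{2} = \left(\left(-4 + 0 + 0\right) + 12\right)^{2} = \left(-4 + 12\right)^{2} = 8^{2} = 64$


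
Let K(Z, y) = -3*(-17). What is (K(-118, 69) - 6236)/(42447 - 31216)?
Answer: -6185/11231 ≈ -0.55071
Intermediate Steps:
K(Z, y) = 51
(K(-118, 69) - 6236)/(42447 - 31216) = (51 - 6236)/(42447 - 31216) = -6185/11231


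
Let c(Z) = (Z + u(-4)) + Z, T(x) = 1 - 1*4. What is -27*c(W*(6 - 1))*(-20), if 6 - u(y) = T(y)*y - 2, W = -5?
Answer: -29160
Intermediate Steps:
T(x) = -3 (T(x) = 1 - 4 = -3)
u(y) = 8 + 3*y (u(y) = 6 - (-3*y - 2) = 6 - (-2 - 3*y) = 6 + (2 + 3*y) = 8 + 3*y)
c(Z) = -4 + 2*Z (c(Z) = (Z + (8 + 3*(-4))) + Z = (Z + (8 - 12)) + Z = (Z - 4) + Z = (-4 + Z) + Z = -4 + 2*Z)
-27*c(W*(6 - 1))*(-20) = -27*(-4 + 2*(-5*(6 - 1)))*(-20) = -27*(-4 + 2*(-5*5))*(-20) = -27*(-4 + 2*(-25))*(-20) = -27*(-4 - 50)*(-20) = -27*(-54)*(-20) = 1458*(-20) = -29160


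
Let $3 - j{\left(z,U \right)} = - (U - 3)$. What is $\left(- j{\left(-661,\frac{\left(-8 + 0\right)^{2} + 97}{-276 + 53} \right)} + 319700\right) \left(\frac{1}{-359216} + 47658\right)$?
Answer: $\frac{93885087033532319}{6161936} \approx 1.5236 \cdot 10^{10}$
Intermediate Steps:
$j{\left(z,U \right)} = U$ ($j{\left(z,U \right)} = 3 - - (U - 3) = 3 - - (-3 + U) = 3 - \left(3 - U\right) = 3 + \left(-3 + U\right) = U$)
$\left(- j{\left(-661,\frac{\left(-8 + 0\right)^{2} + 97}{-276 + 53} \right)} + 319700\right) \left(\frac{1}{-359216} + 47658\right) = \left(- \frac{\left(-8 + 0\right)^{2} + 97}{-276 + 53} + 319700\right) \left(\frac{1}{-359216} + 47658\right) = \left(- \frac{\left(-8\right)^{2} + 97}{-223} + 319700\right) \left(- \frac{1}{359216} + 47658\right) = \left(- \frac{\left(64 + 97\right) \left(-1\right)}{223} + 319700\right) \frac{17119516127}{359216} = \left(- \frac{161 \left(-1\right)}{223} + 319700\right) \frac{17119516127}{359216} = \left(\left(-1\right) \left(- \frac{161}{223}\right) + 319700\right) \frac{17119516127}{359216} = \left(\frac{161}{223} + 319700\right) \frac{17119516127}{359216} = \frac{71293261}{223} \cdot \frac{17119516127}{359216} = \frac{93885087033532319}{6161936}$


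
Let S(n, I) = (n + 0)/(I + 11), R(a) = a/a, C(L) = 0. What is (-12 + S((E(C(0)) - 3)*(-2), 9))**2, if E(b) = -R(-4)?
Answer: 3364/25 ≈ 134.56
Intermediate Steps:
R(a) = 1
E(b) = -1 (E(b) = -1*1 = -1)
S(n, I) = n/(11 + I)
(-12 + S((E(C(0)) - 3)*(-2), 9))**2 = (-12 + ((-1 - 3)*(-2))/(11 + 9))**2 = (-12 - 4*(-2)/20)**2 = (-12 + 8*(1/20))**2 = (-12 + 2/5)**2 = (-58/5)**2 = 3364/25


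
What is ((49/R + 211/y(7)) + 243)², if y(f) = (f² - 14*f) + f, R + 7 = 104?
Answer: 943954094329/16597476 ≈ 56873.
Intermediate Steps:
R = 97 (R = -7 + 104 = 97)
y(f) = f² - 13*f
((49/R + 211/y(7)) + 243)² = ((49/97 + 211/((7*(-13 + 7)))) + 243)² = ((49*(1/97) + 211/((7*(-6)))) + 243)² = ((49/97 + 211/(-42)) + 243)² = ((49/97 + 211*(-1/42)) + 243)² = ((49/97 - 211/42) + 243)² = (-18409/4074 + 243)² = (971573/4074)² = 943954094329/16597476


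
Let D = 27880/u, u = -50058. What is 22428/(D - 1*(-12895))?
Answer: 561350412/322735015 ≈ 1.7394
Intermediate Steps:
D = -13940/25029 (D = 27880/(-50058) = 27880*(-1/50058) = -13940/25029 ≈ -0.55695)
22428/(D - 1*(-12895)) = 22428/(-13940/25029 - 1*(-12895)) = 22428/(-13940/25029 + 12895) = 22428/(322735015/25029) = 22428*(25029/322735015) = 561350412/322735015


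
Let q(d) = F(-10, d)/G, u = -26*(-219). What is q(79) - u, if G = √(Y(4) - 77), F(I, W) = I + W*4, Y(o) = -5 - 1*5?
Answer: -5694 - 102*I*√87/29 ≈ -5694.0 - 32.807*I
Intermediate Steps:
Y(o) = -10 (Y(o) = -5 - 5 = -10)
F(I, W) = I + 4*W
G = I*√87 (G = √(-10 - 77) = √(-87) = I*√87 ≈ 9.3274*I)
u = 5694
q(d) = -I*√87*(-10 + 4*d)/87 (q(d) = (-10 + 4*d)/((I*√87)) = (-10 + 4*d)*(-I*√87/87) = -I*√87*(-10 + 4*d)/87)
q(79) - u = 2*I*√87*(5 - 2*79)/87 - 1*5694 = 2*I*√87*(5 - 158)/87 - 5694 = (2/87)*I*√87*(-153) - 5694 = -102*I*√87/29 - 5694 = -5694 - 102*I*√87/29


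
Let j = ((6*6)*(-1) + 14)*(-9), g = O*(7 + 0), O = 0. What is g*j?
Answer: 0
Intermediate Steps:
g = 0 (g = 0*(7 + 0) = 0*7 = 0)
j = 198 (j = (36*(-1) + 14)*(-9) = (-36 + 14)*(-9) = -22*(-9) = 198)
g*j = 0*198 = 0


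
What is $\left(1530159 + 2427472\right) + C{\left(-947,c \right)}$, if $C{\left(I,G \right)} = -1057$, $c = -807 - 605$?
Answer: $3956574$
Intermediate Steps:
$c = -1412$ ($c = -807 - 605 = -1412$)
$\left(1530159 + 2427472\right) + C{\left(-947,c \right)} = \left(1530159 + 2427472\right) - 1057 = 3957631 - 1057 = 3956574$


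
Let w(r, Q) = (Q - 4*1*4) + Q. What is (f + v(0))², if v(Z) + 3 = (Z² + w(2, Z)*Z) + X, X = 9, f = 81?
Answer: 7569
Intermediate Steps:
w(r, Q) = -16 + 2*Q (w(r, Q) = (Q - 4*4) + Q = (Q - 16) + Q = (-16 + Q) + Q = -16 + 2*Q)
v(Z) = 6 + Z² + Z*(-16 + 2*Z) (v(Z) = -3 + ((Z² + (-16 + 2*Z)*Z) + 9) = -3 + ((Z² + Z*(-16 + 2*Z)) + 9) = -3 + (9 + Z² + Z*(-16 + 2*Z)) = 6 + Z² + Z*(-16 + 2*Z))
(f + v(0))² = (81 + (6 - 16*0 + 3*0²))² = (81 + (6 + 0 + 3*0))² = (81 + (6 + 0 + 0))² = (81 + 6)² = 87² = 7569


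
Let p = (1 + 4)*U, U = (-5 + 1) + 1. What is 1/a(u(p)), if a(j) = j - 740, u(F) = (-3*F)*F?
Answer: -1/1415 ≈ -0.00070671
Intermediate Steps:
U = -3 (U = -4 + 1 = -3)
p = -15 (p = (1 + 4)*(-3) = 5*(-3) = -15)
u(F) = -3*F²
a(j) = -740 + j
1/a(u(p)) = 1/(-740 - 3*(-15)²) = 1/(-740 - 3*225) = 1/(-740 - 675) = 1/(-1415) = -1/1415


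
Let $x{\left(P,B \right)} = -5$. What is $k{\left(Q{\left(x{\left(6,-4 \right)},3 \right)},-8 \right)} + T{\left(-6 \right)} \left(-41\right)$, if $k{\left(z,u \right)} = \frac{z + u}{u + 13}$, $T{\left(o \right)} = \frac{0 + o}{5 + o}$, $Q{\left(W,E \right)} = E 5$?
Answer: $- \frac{1223}{5} \approx -244.6$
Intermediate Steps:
$Q{\left(W,E \right)} = 5 E$
$T{\left(o \right)} = \frac{o}{5 + o}$
$k{\left(z,u \right)} = \frac{u + z}{13 + u}$
$k{\left(Q{\left(x{\left(6,-4 \right)},3 \right)},-8 \right)} + T{\left(-6 \right)} \left(-41\right) = \frac{-8 + 5 \cdot 3}{13 - 8} + - \frac{6}{5 - 6} \left(-41\right) = \frac{-8 + 15}{5} + - \frac{6}{-1} \left(-41\right) = \frac{1}{5} \cdot 7 + \left(-6\right) \left(-1\right) \left(-41\right) = \frac{7}{5} + 6 \left(-41\right) = \frac{7}{5} - 246 = - \frac{1223}{5}$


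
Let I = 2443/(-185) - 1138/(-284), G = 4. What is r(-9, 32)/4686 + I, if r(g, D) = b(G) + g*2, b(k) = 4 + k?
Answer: -7976003/866910 ≈ -9.2005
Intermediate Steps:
r(g, D) = 8 + 2*g (r(g, D) = (4 + 4) + g*2 = 8 + 2*g)
I = -241641/26270 (I = 2443*(-1/185) - 1138*(-1/284) = -2443/185 + 569/142 = -241641/26270 ≈ -9.1984)
r(-9, 32)/4686 + I = (8 + 2*(-9))/4686 - 241641/26270 = (8 - 18)*(1/4686) - 241641/26270 = -10*1/4686 - 241641/26270 = -5/2343 - 241641/26270 = -7976003/866910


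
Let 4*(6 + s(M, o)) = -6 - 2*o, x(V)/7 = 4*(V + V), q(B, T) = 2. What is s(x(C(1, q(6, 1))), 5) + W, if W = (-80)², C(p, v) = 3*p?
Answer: 6390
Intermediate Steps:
W = 6400
x(V) = 56*V (x(V) = 7*(4*(V + V)) = 7*(4*(2*V)) = 7*(8*V) = 56*V)
s(M, o) = -15/2 - o/2 (s(M, o) = -6 + (-6 - 2*o)/4 = -6 + (-3/2 - o/2) = -15/2 - o/2)
s(x(C(1, q(6, 1))), 5) + W = (-15/2 - ½*5) + 6400 = (-15/2 - 5/2) + 6400 = -10 + 6400 = 6390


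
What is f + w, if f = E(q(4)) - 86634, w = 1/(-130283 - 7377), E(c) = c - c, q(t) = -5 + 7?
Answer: -11926036441/137660 ≈ -86634.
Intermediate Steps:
q(t) = 2
E(c) = 0
w = -1/137660 (w = 1/(-137660) = -1/137660 ≈ -7.2643e-6)
f = -86634 (f = 0 - 86634 = -86634)
f + w = -86634 - 1/137660 = -11926036441/137660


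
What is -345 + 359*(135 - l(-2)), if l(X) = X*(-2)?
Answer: 46684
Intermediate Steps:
l(X) = -2*X
-345 + 359*(135 - l(-2)) = -345 + 359*(135 - (-2)*(-2)) = -345 + 359*(135 - 1*4) = -345 + 359*(135 - 4) = -345 + 359*131 = -345 + 47029 = 46684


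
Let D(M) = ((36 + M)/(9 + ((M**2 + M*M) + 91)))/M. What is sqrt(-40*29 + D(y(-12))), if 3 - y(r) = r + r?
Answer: I*sqrt(25341647442)/4674 ≈ 34.059*I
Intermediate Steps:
y(r) = 3 - 2*r (y(r) = 3 - (r + r) = 3 - 2*r)
D(M) = (36 + M)/(M*(100 + 2*M**2)) (D(M) = ((36 + M)/(9 + ((M**2 + M**2) + 91)))/M = ((36 + M)/(9 + (2*M**2 + 91)))/M = ((36 + M)/(9 + (91 + 2*M**2)))/M = ((36 + M)/(100 + 2*M**2))/M = (36 + M)/(M*(100 + 2*M**2)))
sqrt(-40*29 + D(y(-12))) = sqrt(-40*29 + (36 + (3 - 2*(-12)))/(2*(3 - 2*(-12))*(50 + (3 - 2*(-12))**2))) = sqrt(-1160 + (36 + (3 + 24))/(2*(3 + 24)*(50 + (3 + 24)**2))) = sqrt(-1160 + (1/2)*(36 + 27)/(27*(50 + 27**2))) = sqrt(-1160 + (1/2)*(1/27)*63/(50 + 729)) = sqrt(-1160 + (1/2)*(1/27)*63/779) = sqrt(-1160 + (1/2)*(1/27)*(1/779)*63) = sqrt(-1160 + 7/4674) = sqrt(-5421833/4674) = I*sqrt(25341647442)/4674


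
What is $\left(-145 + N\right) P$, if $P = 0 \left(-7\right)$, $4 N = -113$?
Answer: $0$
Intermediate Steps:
$N = - \frac{113}{4}$ ($N = \frac{1}{4} \left(-113\right) = - \frac{113}{4} \approx -28.25$)
$P = 0$
$\left(-145 + N\right) P = \left(-145 - \frac{113}{4}\right) 0 = \left(- \frac{693}{4}\right) 0 = 0$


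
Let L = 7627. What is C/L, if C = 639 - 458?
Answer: 181/7627 ≈ 0.023731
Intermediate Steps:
C = 181
C/L = 181/7627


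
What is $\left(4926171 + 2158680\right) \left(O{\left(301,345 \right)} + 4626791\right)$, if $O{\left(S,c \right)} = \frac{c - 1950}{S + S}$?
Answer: $\frac{19733623784385027}{602} \approx 3.278 \cdot 10^{13}$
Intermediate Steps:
$O{\left(S,c \right)} = \frac{-1950 + c}{2 S}$
$\left(4926171 + 2158680\right) \left(O{\left(301,345 \right)} + 4626791\right) = \left(4926171 + 2158680\right) \left(\frac{-1950 + 345}{2 \cdot 301} + 4626791\right) = 7084851 \left(\frac{1}{2} \cdot \frac{1}{301} \left(-1605\right) + 4626791\right) = 7084851 \left(- \frac{1605}{602} + 4626791\right) = 7084851 \cdot \frac{2785326577}{602} = \frac{19733623784385027}{602}$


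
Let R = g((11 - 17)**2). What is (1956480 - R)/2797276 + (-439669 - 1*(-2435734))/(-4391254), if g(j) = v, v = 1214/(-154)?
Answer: 16543397880617/67559521832572 ≈ 0.24487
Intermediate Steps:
v = -607/77 (v = 1214*(-1/154) = -607/77 ≈ -7.8831)
g(j) = -607/77
R = -607/77 ≈ -7.8831
(1956480 - R)/2797276 + (-439669 - 1*(-2435734))/(-4391254) = (1956480 - 1*(-607/77))/2797276 + (-439669 - 1*(-2435734))/(-4391254) = (1956480 + 607/77)*(1/2797276) + (-439669 + 2435734)*(-1/4391254) = (150649567/77)*(1/2797276) + 1996065*(-1/4391254) = 150649567/215390252 - 1996065/4391254 = 16543397880617/67559521832572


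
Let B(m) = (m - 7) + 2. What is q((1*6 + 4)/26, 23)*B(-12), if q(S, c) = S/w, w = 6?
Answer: -85/78 ≈ -1.0897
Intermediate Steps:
B(m) = -5 + m (B(m) = (-7 + m) + 2 = -5 + m)
q(S, c) = S/6
q((1*6 + 4)/26, 23)*B(-12) = (((1*6 + 4)/26)/6)*(-5 - 12) = (((6 + 4)*(1/26))/6)*(-17) = ((10*(1/26))/6)*(-17) = ((1/6)*(5/13))*(-17) = (5/78)*(-17) = -85/78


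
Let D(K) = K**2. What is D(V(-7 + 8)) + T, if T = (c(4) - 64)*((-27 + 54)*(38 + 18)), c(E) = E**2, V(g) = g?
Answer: -72575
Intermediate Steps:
T = -72576 (T = (4**2 - 64)*((-27 + 54)*(38 + 18)) = (16 - 64)*(27*56) = -48*1512 = -72576)
D(V(-7 + 8)) + T = (-7 + 8)**2 - 72576 = 1**2 - 72576 = 1 - 72576 = -72575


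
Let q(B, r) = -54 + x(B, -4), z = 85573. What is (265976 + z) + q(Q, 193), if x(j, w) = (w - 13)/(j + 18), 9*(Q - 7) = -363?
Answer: 16168821/46 ≈ 3.5150e+5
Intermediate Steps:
Q = -100/3 (Q = 7 + (⅑)*(-363) = 7 - 121/3 = -100/3 ≈ -33.333)
x(j, w) = (-13 + w)/(18 + j)
q(B, r) = -54 - 17/(18 + B) (q(B, r) = -54 + (-13 - 4)/(18 + B) = -54 - 17/(18 + B))
(265976 + z) + q(Q, 193) = (265976 + 85573) + (-989 - 54*(-100/3))/(18 - 100/3) = 351549 + (-989 + 1800)/(-46/3) = 351549 - 3/46*811 = 351549 - 2433/46 = 16168821/46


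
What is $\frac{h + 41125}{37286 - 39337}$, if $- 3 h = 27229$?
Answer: $- \frac{96146}{6153} \approx -15.626$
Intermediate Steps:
$h = - \frac{27229}{3}$ ($h = \left(- \frac{1}{3}\right) 27229 = - \frac{27229}{3} \approx -9076.3$)
$\frac{h + 41125}{37286 - 39337} = \frac{- \frac{27229}{3} + 41125}{37286 - 39337} = \frac{96146}{3 \left(-2051\right)} = \frac{96146}{3} \left(- \frac{1}{2051}\right) = - \frac{96146}{6153}$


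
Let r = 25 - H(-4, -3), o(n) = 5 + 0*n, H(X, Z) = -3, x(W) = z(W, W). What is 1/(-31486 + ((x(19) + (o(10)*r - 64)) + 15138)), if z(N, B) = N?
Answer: -1/16253 ≈ -6.1527e-5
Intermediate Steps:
x(W) = W
o(n) = 5 (o(n) = 5 + 0 = 5)
r = 28 (r = 25 - 1*(-3) = 25 + 3 = 28)
1/(-31486 + ((x(19) + (o(10)*r - 64)) + 15138)) = 1/(-31486 + ((19 + (5*28 - 64)) + 15138)) = 1/(-31486 + ((19 + (140 - 64)) + 15138)) = 1/(-31486 + ((19 + 76) + 15138)) = 1/(-31486 + (95 + 15138)) = 1/(-31486 + 15233) = 1/(-16253) = -1/16253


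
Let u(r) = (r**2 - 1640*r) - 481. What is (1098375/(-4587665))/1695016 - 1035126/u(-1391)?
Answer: -201232895001844191/819537866393057240 ≈ -0.24554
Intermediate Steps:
u(r) = -481 + r**2 - 1640*r
(1098375/(-4587665))/1695016 - 1035126/u(-1391) = (1098375/(-4587665))/1695016 - 1035126/(-481 + (-1391)**2 - 1640*(-1391)) = (1098375*(-1/4587665))*(1/1695016) - 1035126/(-481 + 1934881 + 2281240) = -219675/917533*1/1695016 - 1035126/4215640 = -219675/1555233115528 - 1035126*1/4215640 = -219675/1555233115528 - 517563/2107820 = -201232895001844191/819537866393057240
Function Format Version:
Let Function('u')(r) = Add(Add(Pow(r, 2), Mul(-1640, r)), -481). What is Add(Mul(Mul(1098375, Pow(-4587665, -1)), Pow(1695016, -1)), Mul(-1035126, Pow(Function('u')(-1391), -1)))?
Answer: Rational(-201232895001844191, 819537866393057240) ≈ -0.24554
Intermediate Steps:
Function('u')(r) = Add(-481, Pow(r, 2), Mul(-1640, r))
Add(Mul(Mul(1098375, Pow(-4587665, -1)), Pow(1695016, -1)), Mul(-1035126, Pow(Function('u')(-1391), -1))) = Add(Mul(Mul(1098375, Pow(-4587665, -1)), Pow(1695016, -1)), Mul(-1035126, Pow(Add(-481, Pow(-1391, 2), Mul(-1640, -1391)), -1))) = Add(Mul(Mul(1098375, Rational(-1, 4587665)), Rational(1, 1695016)), Mul(-1035126, Pow(Add(-481, 1934881, 2281240), -1))) = Add(Mul(Rational(-219675, 917533), Rational(1, 1695016)), Mul(-1035126, Pow(4215640, -1))) = Add(Rational(-219675, 1555233115528), Mul(-1035126, Rational(1, 4215640))) = Add(Rational(-219675, 1555233115528), Rational(-517563, 2107820)) = Rational(-201232895001844191, 819537866393057240)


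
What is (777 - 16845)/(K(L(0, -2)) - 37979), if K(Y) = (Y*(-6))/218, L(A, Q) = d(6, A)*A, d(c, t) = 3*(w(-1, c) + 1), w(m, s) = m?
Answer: 16068/37979 ≈ 0.42308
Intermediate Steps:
d(c, t) = 0 (d(c, t) = 3*(-1 + 1) = 3*0 = 0)
L(A, Q) = 0 (L(A, Q) = 0*A = 0)
K(Y) = -3*Y/109 (K(Y) = -6*Y*(1/218) = -3*Y/109)
(777 - 16845)/(K(L(0, -2)) - 37979) = (777 - 16845)/(-3/109*0 - 37979) = -16068/(0 - 37979) = -16068/(-37979) = -16068*(-1/37979) = 16068/37979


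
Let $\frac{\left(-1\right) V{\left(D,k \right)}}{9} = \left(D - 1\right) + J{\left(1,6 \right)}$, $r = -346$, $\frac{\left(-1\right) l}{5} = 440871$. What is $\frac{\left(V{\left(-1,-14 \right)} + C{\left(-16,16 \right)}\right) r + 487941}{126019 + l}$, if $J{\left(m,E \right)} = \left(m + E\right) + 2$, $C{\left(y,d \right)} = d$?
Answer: $- \frac{504203}{2078336} \approx -0.2426$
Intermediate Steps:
$l = -2204355$ ($l = \left(-5\right) 440871 = -2204355$)
$J{\left(m,E \right)} = 2 + E + m$ ($J{\left(m,E \right)} = \left(E + m\right) + 2 = 2 + E + m$)
$V{\left(D,k \right)} = -72 - 9 D$ ($V{\left(D,k \right)} = - 9 \left(\left(D - 1\right) + \left(2 + 6 + 1\right)\right) = - 9 \left(\left(-1 + D\right) + 9\right) = - 9 \left(8 + D\right) = -72 - 9 D$)
$\frac{\left(V{\left(-1,-14 \right)} + C{\left(-16,16 \right)}\right) r + 487941}{126019 + l} = \frac{\left(\left(-72 - -9\right) + 16\right) \left(-346\right) + 487941}{126019 - 2204355} = \frac{\left(\left(-72 + 9\right) + 16\right) \left(-346\right) + 487941}{-2078336} = \left(\left(-63 + 16\right) \left(-346\right) + 487941\right) \left(- \frac{1}{2078336}\right) = \left(\left(-47\right) \left(-346\right) + 487941\right) \left(- \frac{1}{2078336}\right) = \left(16262 + 487941\right) \left(- \frac{1}{2078336}\right) = 504203 \left(- \frac{1}{2078336}\right) = - \frac{504203}{2078336}$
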